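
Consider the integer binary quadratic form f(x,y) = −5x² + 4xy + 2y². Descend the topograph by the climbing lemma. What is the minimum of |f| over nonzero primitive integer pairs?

river: ρ → (2,4,-5)
river: ρ → (-5,6,1)
river: ρ → (1,6,-5)
river: ρ → (-5,4,2)
closes: descent 0, river 4
min |a| on river = 1

1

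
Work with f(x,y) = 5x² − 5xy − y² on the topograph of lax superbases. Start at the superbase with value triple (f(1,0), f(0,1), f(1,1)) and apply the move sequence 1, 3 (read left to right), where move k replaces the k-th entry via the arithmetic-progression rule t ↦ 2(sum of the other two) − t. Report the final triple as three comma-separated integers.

start (5,-1,-1) = (f(1,0),f(0,1),f(1,1))
replace slot 1: 2·((-1)+(-1)) − 5 = -9 → (-9,-1,-1)
replace slot 3: 2·((-9)+(-1)) − (-1) = -19 → (-9,-1,-19)

-9,-1,-19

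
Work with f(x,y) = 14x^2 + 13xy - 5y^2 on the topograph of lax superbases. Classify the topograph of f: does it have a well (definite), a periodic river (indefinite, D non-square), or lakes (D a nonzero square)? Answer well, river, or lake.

D = b²−4ac = 13² − 4·14·(-5) = 449
D > 0 non-square ⇒ indefinite ⇒ periodic river

river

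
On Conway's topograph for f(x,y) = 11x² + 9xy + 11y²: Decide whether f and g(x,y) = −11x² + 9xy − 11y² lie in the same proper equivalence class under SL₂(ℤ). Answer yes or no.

D₁ = -403, D₂ = -403
f: reduced (well bottom): (11,9,11) with a≤c, −a<b≤a
g is negative-definite; reduce −g:
−g: flip: (11,-9,11)→(11,9,11)
−g: reduced (well bottom): (11,9,11) with a≤c, −a<b≤a
flip sign back: reduced form of g is (-11,-9,-11)
reduced forms (11, 9, 11) vs (-11, -9, -11) ⇒ inequivalent

no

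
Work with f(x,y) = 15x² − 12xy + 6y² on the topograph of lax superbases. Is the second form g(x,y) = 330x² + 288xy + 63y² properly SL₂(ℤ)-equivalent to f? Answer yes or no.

D₁ = -216, D₂ = -216
f: flip: (15,-12,6)→(6,12,15)
f: translate: b→0 (≡12 mod 12), so (6,12,15)→(6,0,9)
f: reduced (well bottom): (6,0,9) with a≤c, −a<b≤a
g: flip: (330,288,63)→(63,-288,330)
g: translate: b→-36 (≡-288 mod 126), so (63,-288,330)→(63,-36,6)
g: flip: (63,-36,6)→(6,36,63)
g: translate: b→0 (≡36 mod 12), so (6,36,63)→(6,0,9)
g: reduced (well bottom): (6,0,9) with a≤c, −a<b≤a
reduced forms (6, 0, 9) vs (6, 0, 9) ⇒ equivalent

yes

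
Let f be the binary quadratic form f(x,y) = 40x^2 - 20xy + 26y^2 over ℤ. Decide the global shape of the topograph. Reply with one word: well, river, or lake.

D = b²−4ac = (-20)² − 4·40·26 = -3760
D < 0 ⇒ definite ⇒ every region one sign ⇒ single well

well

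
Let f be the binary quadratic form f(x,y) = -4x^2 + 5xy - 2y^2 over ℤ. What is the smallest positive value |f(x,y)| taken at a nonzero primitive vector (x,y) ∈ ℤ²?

translate: b→3 (≡-5 mod 8), so (4,-5,2)→(4,3,1)
flip: (4,3,1)→(1,-3,4)
translate: b→1 (≡-3 mod 2), so (1,-3,4)→(1,1,2)
reduced (well bottom): (1,1,2) with a≤c, −a<b≤a
well minimum |f| = |-1| = 1 (negative-definite)

1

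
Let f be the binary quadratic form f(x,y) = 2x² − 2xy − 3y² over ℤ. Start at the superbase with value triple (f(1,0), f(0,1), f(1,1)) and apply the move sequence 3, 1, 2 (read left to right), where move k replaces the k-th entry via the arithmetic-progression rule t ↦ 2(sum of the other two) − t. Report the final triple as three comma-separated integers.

start (2,-3,-3) = (f(1,0),f(0,1),f(1,1))
replace slot 3: 2·(2+(-3)) − (-3) = 1 → (2,-3,1)
replace slot 1: 2·((-3)+1) − 2 = -6 → (-6,-3,1)
replace slot 2: 2·((-6)+1) − (-3) = -7 → (-6,-7,1)

-6,-7,1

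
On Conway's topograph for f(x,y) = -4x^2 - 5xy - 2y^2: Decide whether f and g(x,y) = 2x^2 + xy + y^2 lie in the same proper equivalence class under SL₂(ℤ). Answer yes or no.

D₁ = -7, D₂ = -7
f is negative-definite; reduce −f:
−f: translate: b→-3 (≡5 mod 8), so (4,5,2)→(4,-3,1)
−f: flip: (4,-3,1)→(1,3,4)
−f: translate: b→1 (≡3 mod 2), so (1,3,4)→(1,1,2)
−f: reduced (well bottom): (1,1,2) with a≤c, −a<b≤a
flip sign back: reduced form of f is (-1,-1,-2)
g: flip: (2,1,1)→(1,-1,2)
g: translate: b→1 (≡-1 mod 2), so (1,-1,2)→(1,1,2)
g: reduced (well bottom): (1,1,2) with a≤c, −a<b≤a
reduced forms (-1, -1, -2) vs (1, 1, 2) ⇒ inequivalent

no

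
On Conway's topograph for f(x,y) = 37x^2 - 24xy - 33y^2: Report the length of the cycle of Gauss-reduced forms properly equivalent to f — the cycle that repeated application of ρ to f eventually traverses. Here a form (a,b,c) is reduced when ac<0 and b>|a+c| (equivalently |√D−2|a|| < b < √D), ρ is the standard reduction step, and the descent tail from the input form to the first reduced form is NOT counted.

D = 5460, ⌊√D⌋ = 73
descent: ρ → (-33,24,37)  [lands on river]
river: ρ → (37,50,-20)
river: ρ → (-20,70,7)
river: ρ → (7,70,-20)
river: ρ → (-20,50,37)
river: ρ → (37,24,-33)
river: ρ → (-33,42,28)
river: ρ → (28,70,-5)
river: ρ → (-5,70,28)
river: ρ → (28,42,-33)
ρ-cycle length = 10 (tail of 1 descent step not counted)

10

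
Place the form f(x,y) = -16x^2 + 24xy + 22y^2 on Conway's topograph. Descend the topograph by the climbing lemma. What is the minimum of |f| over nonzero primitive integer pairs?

river: ρ → (22,20,-18)
river: ρ → (-18,16,24)
river: ρ → (24,32,-10)
river: ρ → (-10,28,30)
river: ρ → (30,32,-8)
river: ρ → (-8,32,30)
river: ρ → (30,28,-10)
river: ρ → (-10,32,24)
river: ρ → (24,16,-18)
river: ρ → (-18,20,22)
river: ρ → (22,24,-16)
river: ρ → (-16,40,6)
river: ρ → (6,44,-2)
river: ρ → (-2,44,6)
river: ρ → (6,40,-16)
river: ρ → (-16,24,22)
closes: descent 0, river 16
min |a| on river = 2

2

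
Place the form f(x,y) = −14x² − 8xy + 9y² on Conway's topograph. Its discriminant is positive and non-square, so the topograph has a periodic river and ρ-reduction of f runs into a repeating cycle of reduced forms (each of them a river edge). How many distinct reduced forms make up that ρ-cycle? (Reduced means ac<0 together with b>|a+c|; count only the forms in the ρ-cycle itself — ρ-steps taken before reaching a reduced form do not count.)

D = 568, ⌊√D⌋ = 23
descent: ρ → (9,8,-14)  [lands on river]
river: ρ → (-14,20,3)
river: ρ → (3,22,-7)
river: ρ → (-7,20,6)
river: ρ → (6,16,-13)
river: ρ → (-13,10,9)
ρ-cycle length = 6 (tail of 1 descent step not counted)

6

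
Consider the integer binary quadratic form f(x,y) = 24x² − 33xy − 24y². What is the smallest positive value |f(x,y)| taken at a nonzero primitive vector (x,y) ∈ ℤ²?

descent: ρ → (-24,33,24)  [lands on river]
river: ρ → (24,15,-33)
river: ρ → (-33,51,6)
river: ρ → (6,57,-6)
river: ρ → (-6,51,33)
river: ρ → (33,15,-24)
closes: descent 1, river 6
min |a| on river = 6

6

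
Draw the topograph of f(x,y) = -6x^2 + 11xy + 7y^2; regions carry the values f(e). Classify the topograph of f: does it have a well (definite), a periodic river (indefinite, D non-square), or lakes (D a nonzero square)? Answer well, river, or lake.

D = b²−4ac = 11² − 4·(-6)·7 = 289
D = 17² is a perfect square ⇒ form factors over ℤ ⇒ lakes

lake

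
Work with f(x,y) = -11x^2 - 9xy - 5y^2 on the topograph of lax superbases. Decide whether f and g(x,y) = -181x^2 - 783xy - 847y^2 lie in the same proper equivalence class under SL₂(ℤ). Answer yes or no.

D₁ = -139, D₂ = -139
f is negative-definite; reduce −f:
−f: flip: (11,9,5)→(5,-9,11)
−f: translate: b→1 (≡-9 mod 10), so (5,-9,11)→(5,1,7)
−f: reduced (well bottom): (5,1,7) with a≤c, −a<b≤a
flip sign back: reduced form of f is (-5,-1,-7)
g is negative-definite; reduce −g:
−g: translate: b→59 (≡783 mod 362), so (181,783,847)→(181,59,5)
−g: flip: (181,59,5)→(5,-59,181)
−g: translate: b→1 (≡-59 mod 10), so (5,-59,181)→(5,1,7)
−g: reduced (well bottom): (5,1,7) with a≤c, −a<b≤a
flip sign back: reduced form of g is (-5,-1,-7)
reduced forms (-5, -1, -7) vs (-5, -1, -7) ⇒ equivalent

yes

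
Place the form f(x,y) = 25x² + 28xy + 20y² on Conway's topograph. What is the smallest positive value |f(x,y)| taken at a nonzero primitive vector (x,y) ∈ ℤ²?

translate: b→-22 (≡28 mod 50), so (25,28,20)→(25,-22,17)
flip: (25,-22,17)→(17,22,25)
translate: b→-12 (≡22 mod 34), so (17,22,25)→(17,-12,20)
reduced (well bottom): (17,-12,20) with a≤c, −a<b≤a
well minimum = a = 17

17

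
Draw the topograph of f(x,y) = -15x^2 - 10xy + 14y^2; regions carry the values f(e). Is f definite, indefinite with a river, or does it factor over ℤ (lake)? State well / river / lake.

D = b²−4ac = (-10)² − 4·(-15)·14 = 940
D > 0 non-square ⇒ indefinite ⇒ periodic river

river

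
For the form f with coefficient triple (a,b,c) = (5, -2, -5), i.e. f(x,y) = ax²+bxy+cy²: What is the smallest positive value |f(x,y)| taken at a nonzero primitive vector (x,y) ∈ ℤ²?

descent: ρ → (-5,2,5)  [lands on river]
river: ρ → (5,8,-2)
river: ρ → (-2,8,5)
river: ρ → (5,2,-5)
river: ρ → (-5,8,2)
river: ρ → (2,8,-5)
closes: descent 1, river 6
min |a| on river = 2

2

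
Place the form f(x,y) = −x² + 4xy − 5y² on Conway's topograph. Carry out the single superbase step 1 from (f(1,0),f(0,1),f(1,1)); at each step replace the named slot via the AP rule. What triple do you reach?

start (-1,-5,-2) = (f(1,0),f(0,1),f(1,1))
replace slot 1: 2·((-5)+(-2)) − (-1) = -13 → (-13,-5,-2)

-13,-5,-2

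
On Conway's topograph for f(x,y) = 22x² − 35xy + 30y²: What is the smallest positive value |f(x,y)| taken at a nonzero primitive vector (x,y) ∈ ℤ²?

translate: b→9 (≡-35 mod 44), so (22,-35,30)→(22,9,17)
flip: (22,9,17)→(17,-9,22)
reduced (well bottom): (17,-9,22) with a≤c, −a<b≤a
well minimum = a = 17

17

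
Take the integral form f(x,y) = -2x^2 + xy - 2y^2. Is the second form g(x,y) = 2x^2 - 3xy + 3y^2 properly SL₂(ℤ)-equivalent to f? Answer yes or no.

D₁ = -15, D₂ = -15
f is negative-definite; reduce −f:
−f: flip: (2,-1,2)→(2,1,2)
−f: reduced (well bottom): (2,1,2) with a≤c, −a<b≤a
flip sign back: reduced form of f is (-2,-1,-2)
g: translate: b→1 (≡-3 mod 4), so (2,-3,3)→(2,1,2)
g: reduced (well bottom): (2,1,2) with a≤c, −a<b≤a
reduced forms (-2, -1, -2) vs (2, 1, 2) ⇒ inequivalent

no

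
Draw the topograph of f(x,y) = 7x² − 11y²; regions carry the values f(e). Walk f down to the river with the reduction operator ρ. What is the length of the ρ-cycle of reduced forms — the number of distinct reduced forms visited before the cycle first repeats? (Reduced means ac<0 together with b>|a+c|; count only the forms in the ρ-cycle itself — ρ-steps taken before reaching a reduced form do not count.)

D = 308, ⌊√D⌋ = 17
descent: ρ → (-11,0,7)
descent: ρ → (7,14,-4)  [lands on river]
river: ρ → (-4,10,13)
river: ρ → (13,16,-1)
river: ρ → (-1,16,13)
river: ρ → (13,10,-4)
river: ρ → (-4,14,7)
ρ-cycle length = 6 (tail of 2 descent steps not counted)

6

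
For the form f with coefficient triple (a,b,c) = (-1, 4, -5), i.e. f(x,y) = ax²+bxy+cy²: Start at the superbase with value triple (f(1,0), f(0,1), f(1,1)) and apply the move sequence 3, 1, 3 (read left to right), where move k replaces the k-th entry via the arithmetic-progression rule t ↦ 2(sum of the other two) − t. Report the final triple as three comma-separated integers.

start (-1,-5,-2) = (f(1,0),f(0,1),f(1,1))
replace slot 3: 2·((-1)+(-5)) − (-2) = -10 → (-1,-5,-10)
replace slot 1: 2·((-5)+(-10)) − (-1) = -29 → (-29,-5,-10)
replace slot 3: 2·((-29)+(-5)) − (-10) = -58 → (-29,-5,-58)

-29,-5,-58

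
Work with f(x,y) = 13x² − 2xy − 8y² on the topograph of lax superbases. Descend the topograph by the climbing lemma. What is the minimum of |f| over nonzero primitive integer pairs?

descent: ρ → (-8,18,3)  [lands on river]
river: ρ → (3,18,-8)
river: ρ → (-8,14,7)
river: ρ → (7,14,-8)
closes: descent 1, river 4
min |a| on river = 3

3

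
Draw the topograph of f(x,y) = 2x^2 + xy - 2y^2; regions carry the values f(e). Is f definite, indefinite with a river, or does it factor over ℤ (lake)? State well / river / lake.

D = b²−4ac = 1² − 4·2·(-2) = 17
D > 0 non-square ⇒ indefinite ⇒ periodic river

river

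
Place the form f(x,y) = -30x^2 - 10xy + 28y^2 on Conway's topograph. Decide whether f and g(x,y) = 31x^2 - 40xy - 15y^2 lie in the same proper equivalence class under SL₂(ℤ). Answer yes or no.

D₁ = 3460, D₂ = 3460
river cycle of f (length 42): (28, 10, -30), (-30, 50, 8), (8, 46, -42), (-42, 38, 12), (12, 58, -2), (-2, 58, 12), (12, 38, -42), (-42, 46, 8), (8, 50, -30), (-30, 10, 28), … (32 more)
river cycle of g (length 38): (-15, 40, 31), (31, 22, -24), (-24, 26, 29), (29, 32, -21), (-21, 52, 9), (9, 56, -9), (-9, 52, 21), (21, 32, -29), (-29, 26, 24), (24, 22, -31), … (28 more)
cycles differ ⇒ inequivalent

no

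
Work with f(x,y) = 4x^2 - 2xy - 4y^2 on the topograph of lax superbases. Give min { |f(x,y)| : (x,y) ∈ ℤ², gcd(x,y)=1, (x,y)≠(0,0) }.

descent: ρ → (-4,2,4)  [lands on river]
river: ρ → (4,6,-2)
river: ρ → (-2,6,4)
river: ρ → (4,2,-4)
river: ρ → (-4,6,2)
river: ρ → (2,6,-4)
closes: descent 1, river 6
min |a| on river = 2

2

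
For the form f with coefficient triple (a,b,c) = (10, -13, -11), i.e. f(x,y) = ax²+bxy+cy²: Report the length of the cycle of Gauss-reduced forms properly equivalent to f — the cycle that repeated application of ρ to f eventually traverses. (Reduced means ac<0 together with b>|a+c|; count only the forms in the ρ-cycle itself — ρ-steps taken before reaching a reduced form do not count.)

D = 609, ⌊√D⌋ = 24
descent: ρ → (-11,13,10)  [lands on river]
river: ρ → (10,7,-14)
river: ρ → (-14,21,3)
river: ρ → (3,21,-14)
river: ρ → (-14,7,10)
river: ρ → (10,13,-11)
river: ρ → (-11,9,12)
river: ρ → (12,15,-8)
river: ρ → (-8,17,10)
river: ρ → (10,23,-2)
river: ρ → (-2,21,21)
river: ρ → (21,21,-2)
river: ρ → (-2,23,10)
river: ρ → (10,17,-8)
river: ρ → (-8,15,12)
river: ρ → (12,9,-11)
ρ-cycle length = 16 (tail of 1 descent step not counted)

16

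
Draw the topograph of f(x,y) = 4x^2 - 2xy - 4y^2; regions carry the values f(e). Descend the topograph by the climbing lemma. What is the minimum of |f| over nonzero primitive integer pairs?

descent: ρ → (-4,2,4)  [lands on river]
river: ρ → (4,6,-2)
river: ρ → (-2,6,4)
river: ρ → (4,2,-4)
river: ρ → (-4,6,2)
river: ρ → (2,6,-4)
closes: descent 1, river 6
min |a| on river = 2

2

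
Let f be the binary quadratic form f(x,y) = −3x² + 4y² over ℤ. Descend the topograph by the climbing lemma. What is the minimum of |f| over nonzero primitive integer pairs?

descent: ρ → (4,0,-3)
descent: ρ → (-3,6,1)  [lands on river]
river: ρ → (1,6,-3)
closes: descent 2, river 2
min |a| on river = 1

1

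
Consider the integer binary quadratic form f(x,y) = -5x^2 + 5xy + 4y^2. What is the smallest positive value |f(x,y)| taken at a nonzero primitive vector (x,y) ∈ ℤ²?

river: ρ → (4,3,-6)
river: ρ → (-6,9,1)
river: ρ → (1,9,-6)
river: ρ → (-6,3,4)
river: ρ → (4,5,-5)
river: ρ → (-5,5,4)
closes: descent 0, river 6
min |a| on river = 1

1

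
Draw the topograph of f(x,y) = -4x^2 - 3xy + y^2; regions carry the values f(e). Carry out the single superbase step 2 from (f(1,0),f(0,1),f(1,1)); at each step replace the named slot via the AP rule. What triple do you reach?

start (-4,1,-6) = (f(1,0),f(0,1),f(1,1))
replace slot 2: 2·((-4)+(-6)) − 1 = -21 → (-4,-21,-6)

-4,-21,-6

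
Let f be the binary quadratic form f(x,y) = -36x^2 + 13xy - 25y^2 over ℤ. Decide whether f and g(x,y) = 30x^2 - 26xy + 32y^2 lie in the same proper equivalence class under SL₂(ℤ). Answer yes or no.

D₁ = -3431, D₂ = -3164
discriminants differ ⇒ not SL₂(ℤ)-equivalent

no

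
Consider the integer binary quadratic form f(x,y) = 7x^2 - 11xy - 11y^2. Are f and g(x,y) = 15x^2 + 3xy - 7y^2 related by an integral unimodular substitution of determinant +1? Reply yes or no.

D₁ = 429, D₂ = 429
river cycle of f (length 6): (-11, 11, 7), (7, 17, -5), (-5, 13, 13), (13, 13, -5), (-5, 17, 7), (7, 11, -11)
river cycle of g (length 6): (-7, 11, 11), (11, 11, -7), (-7, 17, 5), (5, 13, -13), (-13, 13, 5), (5, 17, -7)
cycles differ ⇒ inequivalent

no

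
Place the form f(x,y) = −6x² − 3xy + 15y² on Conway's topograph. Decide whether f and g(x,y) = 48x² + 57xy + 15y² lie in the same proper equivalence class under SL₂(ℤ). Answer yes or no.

D₁ = 369, D₂ = 369
river cycle of f (length 10): (-6, 9, 12), (12, 15, -3), (-3, 15, 12), (12, 9, -6), (-6, 15, 6), (6, 9, -12), (-12, 15, 3), (3, 15, -12), (-12, 9, 6), (6, 15, -6)
river cycle of g (length 10): (-6, 9, 12), (12, 15, -3), (-3, 15, 12), (12, 9, -6), (-6, 15, 6), (6, 9, -12), (-12, 15, 3), (3, 15, -12), (-12, 9, 6), (6, 15, -6)
cycles coincide ⇒ equivalent

yes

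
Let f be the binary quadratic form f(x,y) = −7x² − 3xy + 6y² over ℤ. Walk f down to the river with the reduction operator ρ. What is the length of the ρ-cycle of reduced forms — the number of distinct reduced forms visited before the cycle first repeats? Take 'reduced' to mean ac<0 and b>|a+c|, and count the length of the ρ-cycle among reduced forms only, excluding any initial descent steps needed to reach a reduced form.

D = 177, ⌊√D⌋ = 13
descent: ρ → (6,3,-7)  [lands on river]
river: ρ → (-7,11,2)
river: ρ → (2,13,-1)
river: ρ → (-1,13,2)
river: ρ → (2,11,-7)
river: ρ → (-7,3,6)
river: ρ → (6,9,-4)
river: ρ → (-4,7,8)
river: ρ → (8,9,-3)
river: ρ → (-3,9,8)
river: ρ → (8,7,-4)
river: ρ → (-4,9,6)
ρ-cycle length = 12 (tail of 1 descent step not counted)

12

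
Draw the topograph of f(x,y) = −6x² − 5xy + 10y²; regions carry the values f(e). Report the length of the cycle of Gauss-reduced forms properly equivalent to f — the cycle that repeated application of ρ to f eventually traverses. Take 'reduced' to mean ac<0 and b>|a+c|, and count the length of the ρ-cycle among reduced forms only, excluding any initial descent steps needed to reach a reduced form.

D = 265, ⌊√D⌋ = 16
descent: ρ → (10,5,-6)  [lands on river]
river: ρ → (-6,7,9)
river: ρ → (9,11,-4)
river: ρ → (-4,13,6)
river: ρ → (6,11,-6)
river: ρ → (-6,13,4)
river: ρ → (4,11,-9)
river: ρ → (-9,7,6)
river: ρ → (6,5,-10)
river: ρ → (-10,15,1)
river: ρ → (1,15,-10)
river: ρ → (-10,5,6)
river: ρ → (6,7,-9)
river: ρ → (-9,11,4)
river: ρ → (4,13,-6)
river: ρ → (-6,11,6)
river: ρ → (6,13,-4)
river: ρ → (-4,11,9)
river: ρ → (9,7,-6)
river: ρ → (-6,5,10)
river: ρ → (10,15,-1)
river: ρ → (-1,15,10)
ρ-cycle length = 22 (tail of 1 descent step not counted)

22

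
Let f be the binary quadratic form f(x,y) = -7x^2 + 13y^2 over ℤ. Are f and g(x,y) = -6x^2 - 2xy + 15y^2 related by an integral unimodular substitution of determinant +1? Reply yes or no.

D₁ = 364, D₂ = 364
river cycle of f (length 8): (-7, 14, 6), (6, 10, -11), (-11, 12, 5), (5, 18, -2), (-2, 18, 5), (5, 12, -11), (-11, 10, 6), (6, 14, -7)
river cycle of g (length 8): (-6, 10, 11), (11, 12, -5), (-5, 18, 2), (2, 18, -5), (-5, 12, 11), (11, 10, -6), (-6, 14, 7), (7, 14, -6)
cycles differ ⇒ inequivalent

no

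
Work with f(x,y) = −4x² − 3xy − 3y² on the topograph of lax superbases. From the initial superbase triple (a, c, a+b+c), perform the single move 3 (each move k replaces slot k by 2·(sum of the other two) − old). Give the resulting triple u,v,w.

start (-4,-3,-10) = (f(1,0),f(0,1),f(1,1))
replace slot 3: 2·((-4)+(-3)) − (-10) = -4 → (-4,-3,-4)

-4,-3,-4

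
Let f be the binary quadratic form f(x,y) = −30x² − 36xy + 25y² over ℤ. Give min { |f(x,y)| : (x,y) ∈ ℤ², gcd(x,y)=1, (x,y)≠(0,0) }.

descent: ρ → (25,36,-30)  [lands on river]
river: ρ → (-30,24,31)
river: ρ → (31,38,-23)
river: ρ → (-23,54,15)
river: ρ → (15,36,-50)
river: ρ → (-50,64,1)
river: ρ → (1,64,-50)
river: ρ → (-50,36,15)
river: ρ → (15,54,-23)
river: ρ → (-23,38,31)
river: ρ → (31,24,-30)
river: ρ → (-30,36,25)
river: ρ → (25,64,-2)
river: ρ → (-2,64,25)
closes: descent 1, river 14
min |a| on river = 1

1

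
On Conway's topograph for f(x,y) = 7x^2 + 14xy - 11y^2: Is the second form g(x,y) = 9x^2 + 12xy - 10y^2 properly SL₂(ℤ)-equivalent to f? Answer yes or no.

D₁ = 504, D₂ = 504
river cycle of f (length 10): (-11, 8, 10), (10, 12, -9), (-9, 6, 13), (13, 20, -2), (-2, 20, 13), (13, 6, -9), (-9, 12, 10), (10, 8, -11), (-11, 14, 7), (7, 14, -11)
river cycle of g (length 10): (-10, 8, 11), (11, 14, -7), (-7, 14, 11), (11, 8, -10), (-10, 12, 9), (9, 6, -13), (-13, 20, 2), (2, 20, -13), (-13, 6, 9), (9, 12, -10)
cycles differ ⇒ inequivalent

no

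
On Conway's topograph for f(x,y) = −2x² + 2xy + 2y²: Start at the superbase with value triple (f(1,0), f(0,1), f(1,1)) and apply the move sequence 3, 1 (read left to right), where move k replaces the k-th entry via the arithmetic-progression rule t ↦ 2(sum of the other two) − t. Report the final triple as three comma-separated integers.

start (-2,2,2) = (f(1,0),f(0,1),f(1,1))
replace slot 3: 2·((-2)+2) − 2 = -2 → (-2,2,-2)
replace slot 1: 2·(2+(-2)) − (-2) = 2 → (2,2,-2)

2,2,-2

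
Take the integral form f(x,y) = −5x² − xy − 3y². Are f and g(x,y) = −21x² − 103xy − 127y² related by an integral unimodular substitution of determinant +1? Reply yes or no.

D₁ = -59, D₂ = -59
f is negative-definite; reduce −f:
−f: flip: (5,1,3)→(3,-1,5)
−f: reduced (well bottom): (3,-1,5) with a≤c, −a<b≤a
flip sign back: reduced form of f is (-3,1,-5)
g is negative-definite; reduce −g:
−g: translate: b→19 (≡103 mod 42), so (21,103,127)→(21,19,5)
−g: flip: (21,19,5)→(5,-19,21)
−g: translate: b→1 (≡-19 mod 10), so (5,-19,21)→(5,1,3)
−g: flip: (5,1,3)→(3,-1,5)
−g: reduced (well bottom): (3,-1,5) with a≤c, −a<b≤a
flip sign back: reduced form of g is (-3,1,-5)
reduced forms (-3, 1, -5) vs (-3, 1, -5) ⇒ equivalent

yes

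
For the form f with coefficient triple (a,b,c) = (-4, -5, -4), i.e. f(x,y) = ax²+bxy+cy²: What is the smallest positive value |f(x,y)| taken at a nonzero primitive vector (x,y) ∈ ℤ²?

translate: b→-3 (≡5 mod 8), so (4,5,4)→(4,-3,3)
flip: (4,-3,3)→(3,3,4)
reduced (well bottom): (3,3,4) with a≤c, −a<b≤a
well minimum |f| = |-3| = 3 (negative-definite)

3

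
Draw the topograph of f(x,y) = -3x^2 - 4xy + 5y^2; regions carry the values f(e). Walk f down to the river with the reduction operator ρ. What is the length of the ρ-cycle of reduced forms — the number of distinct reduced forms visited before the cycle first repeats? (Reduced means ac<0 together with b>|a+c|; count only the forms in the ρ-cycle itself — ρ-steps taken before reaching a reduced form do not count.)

D = 76, ⌊√D⌋ = 8
descent: ρ → (5,4,-3)  [lands on river]
river: ρ → (-3,8,1)
river: ρ → (1,8,-3)
river: ρ → (-3,4,5)
river: ρ → (5,6,-2)
river: ρ → (-2,6,5)
ρ-cycle length = 6 (tail of 1 descent step not counted)

6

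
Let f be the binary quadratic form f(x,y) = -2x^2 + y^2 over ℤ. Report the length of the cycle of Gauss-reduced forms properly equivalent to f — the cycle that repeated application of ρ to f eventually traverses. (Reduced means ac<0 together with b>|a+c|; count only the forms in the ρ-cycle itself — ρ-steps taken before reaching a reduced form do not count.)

D = 8, ⌊√D⌋ = 2
descent: ρ → (1,2,-1)  [lands on river]
river: ρ → (-1,2,1)
ρ-cycle length = 2 (tail of 1 descent step not counted)

2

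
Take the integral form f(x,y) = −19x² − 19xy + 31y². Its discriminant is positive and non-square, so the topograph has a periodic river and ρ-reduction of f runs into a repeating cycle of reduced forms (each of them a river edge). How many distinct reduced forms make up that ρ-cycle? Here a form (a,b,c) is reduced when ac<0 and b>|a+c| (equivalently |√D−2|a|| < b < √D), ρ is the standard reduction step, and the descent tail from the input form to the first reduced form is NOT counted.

D = 2717, ⌊√D⌋ = 52
descent: ρ → (31,19,-19)  [lands on river]
river: ρ → (-19,19,31)
river: ρ → (31,43,-7)
river: ρ → (-7,41,37)
river: ρ → (37,33,-11)
river: ρ → (-11,33,37)
river: ρ → (37,41,-7)
river: ρ → (-7,43,31)
ρ-cycle length = 8 (tail of 1 descent step not counted)

8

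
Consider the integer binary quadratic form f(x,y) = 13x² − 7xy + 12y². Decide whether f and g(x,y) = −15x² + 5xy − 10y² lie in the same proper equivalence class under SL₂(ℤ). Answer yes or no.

D₁ = -575, D₂ = -575
f: flip: (13,-7,12)→(12,7,13)
f: reduced (well bottom): (12,7,13) with a≤c, −a<b≤a
g is negative-definite; reduce −g:
−g: flip: (15,-5,10)→(10,5,15)
−g: reduced (well bottom): (10,5,15) with a≤c, −a<b≤a
flip sign back: reduced form of g is (-10,-5,-15)
reduced forms (12, 7, 13) vs (-10, -5, -15) ⇒ inequivalent

no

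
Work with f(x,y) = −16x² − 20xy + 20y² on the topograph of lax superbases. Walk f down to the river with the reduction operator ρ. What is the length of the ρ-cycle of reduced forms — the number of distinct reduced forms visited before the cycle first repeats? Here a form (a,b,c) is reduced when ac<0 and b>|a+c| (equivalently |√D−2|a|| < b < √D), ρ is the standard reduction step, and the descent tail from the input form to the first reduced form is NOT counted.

D = 1680, ⌊√D⌋ = 40
descent: ρ → (20,20,-16)  [lands on river]
river: ρ → (-16,12,24)
river: ρ → (24,36,-4)
river: ρ → (-4,36,24)
river: ρ → (24,12,-16)
river: ρ → (-16,20,20)
ρ-cycle length = 6 (tail of 1 descent step not counted)

6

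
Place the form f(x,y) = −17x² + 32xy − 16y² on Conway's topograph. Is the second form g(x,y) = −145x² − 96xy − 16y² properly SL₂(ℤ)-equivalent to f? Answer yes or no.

D₁ = -64, D₂ = -64
f is negative-definite; reduce −f:
−f: translate: b→2 (≡-32 mod 34), so (17,-32,16)→(17,2,1)
−f: flip: (17,2,1)→(1,-2,17)
−f: translate: b→0 (≡-2 mod 2), so (1,-2,17)→(1,0,16)
−f: reduced (well bottom): (1,0,16) with a≤c, −a<b≤a
flip sign back: reduced form of f is (-1,0,-16)
g is negative-definite; reduce −g:
−g: flip: (145,96,16)→(16,-96,145)
−g: translate: b→0 (≡-96 mod 32), so (16,-96,145)→(16,0,1)
−g: flip: (16,0,1)→(1,0,16)
−g: reduced (well bottom): (1,0,16) with a≤c, −a<b≤a
flip sign back: reduced form of g is (-1,0,-16)
reduced forms (-1, 0, -16) vs (-1, 0, -16) ⇒ equivalent

yes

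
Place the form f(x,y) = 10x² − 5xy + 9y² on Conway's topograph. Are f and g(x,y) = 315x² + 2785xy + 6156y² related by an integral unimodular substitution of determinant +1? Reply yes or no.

D₁ = -335, D₂ = -335
f: flip: (10,-5,9)→(9,5,10)
f: reduced (well bottom): (9,5,10) with a≤c, −a<b≤a
g: translate: b→265 (≡2785 mod 630), so (315,2785,6156)→(315,265,56)
g: flip: (315,265,56)→(56,-265,315)
g: translate: b→-41 (≡-265 mod 112), so (56,-265,315)→(56,-41,9)
g: flip: (56,-41,9)→(9,41,56)
g: translate: b→5 (≡41 mod 18), so (9,41,56)→(9,5,10)
g: reduced (well bottom): (9,5,10) with a≤c, −a<b≤a
reduced forms (9, 5, 10) vs (9, 5, 10) ⇒ equivalent

yes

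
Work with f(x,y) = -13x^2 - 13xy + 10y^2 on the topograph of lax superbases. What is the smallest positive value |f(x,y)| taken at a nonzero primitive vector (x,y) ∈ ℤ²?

descent: ρ → (10,13,-13)  [lands on river]
river: ρ → (-13,13,10)
river: ρ → (10,7,-16)
river: ρ → (-16,25,1)
river: ρ → (1,25,-16)
river: ρ → (-16,7,10)
closes: descent 1, river 6
min |a| on river = 1

1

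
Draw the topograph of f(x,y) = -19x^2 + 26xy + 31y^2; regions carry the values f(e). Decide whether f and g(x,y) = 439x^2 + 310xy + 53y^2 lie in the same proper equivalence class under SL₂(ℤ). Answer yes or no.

D₁ = 3032, D₂ = 3032
river cycle of f (length 18): (31, 36, -14), (-14, 48, 13), (13, 30, -41), (-41, 52, 2), (2, 52, -41), (-41, 30, 13), (13, 48, -14), (-14, 36, 31), (31, 26, -19), (-19, 50, 7), … (8 more)
river cycle of g (length 18): (-14, 48, 13), (13, 30, -41), (-41, 52, 2), (2, 52, -41), (-41, 30, 13), (13, 48, -14), (-14, 36, 31), (31, 26, -19), (-19, 50, 7), (7, 48, -26), … (8 more)
cycles coincide ⇒ equivalent

yes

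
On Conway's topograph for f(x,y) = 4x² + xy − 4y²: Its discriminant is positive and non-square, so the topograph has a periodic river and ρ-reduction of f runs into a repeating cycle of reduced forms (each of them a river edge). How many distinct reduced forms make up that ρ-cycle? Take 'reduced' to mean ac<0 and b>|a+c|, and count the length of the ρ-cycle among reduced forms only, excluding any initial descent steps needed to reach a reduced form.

D = 65, ⌊√D⌋ = 8
river: ρ → (-4,7,1)
river: ρ → (1,7,-4)
river: ρ → (-4,1,4)
river: ρ → (4,7,-1)
river: ρ → (-1,7,4)
river: ρ → (4,1,-4)
ρ-cycle length = 6 (tail of 0 descent steps not counted)

6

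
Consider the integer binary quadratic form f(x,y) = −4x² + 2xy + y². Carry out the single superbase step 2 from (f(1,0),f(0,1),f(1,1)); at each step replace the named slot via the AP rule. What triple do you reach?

start (-4,1,-1) = (f(1,0),f(0,1),f(1,1))
replace slot 2: 2·((-4)+(-1)) − 1 = -11 → (-4,-11,-1)

-4,-11,-1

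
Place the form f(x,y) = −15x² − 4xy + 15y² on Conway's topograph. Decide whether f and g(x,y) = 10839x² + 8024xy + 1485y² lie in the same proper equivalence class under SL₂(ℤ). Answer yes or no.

D₁ = 916, D₂ = 916
river cycle of f (length 10): (15, 4, -15), (-15, 26, 4), (4, 30, -1), (-1, 30, 4), (4, 26, -15), (-15, 4, 15), (15, 26, -4), (-4, 30, 1), (1, 30, -4), (-4, 26, 15)
river cycle of g (length 10): (15, 4, -15), (-15, 26, 4), (4, 30, -1), (-1, 30, 4), (4, 26, -15), (-15, 4, 15), (15, 26, -4), (-4, 30, 1), (1, 30, -4), (-4, 26, 15)
cycles coincide ⇒ equivalent

yes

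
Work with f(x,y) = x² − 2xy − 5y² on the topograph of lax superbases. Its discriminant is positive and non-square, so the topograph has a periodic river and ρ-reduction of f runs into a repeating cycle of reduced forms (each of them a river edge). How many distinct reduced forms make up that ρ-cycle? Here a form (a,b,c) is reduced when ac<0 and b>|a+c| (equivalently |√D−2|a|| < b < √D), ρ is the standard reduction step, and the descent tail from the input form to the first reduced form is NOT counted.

D = 24, ⌊√D⌋ = 4
descent: ρ → (-5,2,1)
descent: ρ → (1,4,-2)  [lands on river]
river: ρ → (-2,4,1)
ρ-cycle length = 2 (tail of 2 descent steps not counted)

2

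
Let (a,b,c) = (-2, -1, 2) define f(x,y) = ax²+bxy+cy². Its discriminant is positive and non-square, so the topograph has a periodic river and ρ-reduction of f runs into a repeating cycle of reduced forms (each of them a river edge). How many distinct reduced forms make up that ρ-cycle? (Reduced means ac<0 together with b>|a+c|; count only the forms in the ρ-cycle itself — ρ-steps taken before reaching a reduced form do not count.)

D = 17, ⌊√D⌋ = 4
descent: ρ → (2,1,-2)  [lands on river]
river: ρ → (-2,3,1)
river: ρ → (1,3,-2)
river: ρ → (-2,1,2)
river: ρ → (2,3,-1)
river: ρ → (-1,3,2)
ρ-cycle length = 6 (tail of 1 descent step not counted)

6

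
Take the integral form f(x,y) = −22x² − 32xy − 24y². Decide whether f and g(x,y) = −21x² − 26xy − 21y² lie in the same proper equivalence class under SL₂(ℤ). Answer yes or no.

D₁ = -1088, D₂ = -1088
f is negative-definite; reduce −f:
−f: translate: b→-12 (≡32 mod 44), so (22,32,24)→(22,-12,14)
−f: flip: (22,-12,14)→(14,12,22)
−f: reduced (well bottom): (14,12,22) with a≤c, −a<b≤a
flip sign back: reduced form of f is (-14,-12,-22)
g is negative-definite; reduce −g:
−g: translate: b→-16 (≡26 mod 42), so (21,26,21)→(21,-16,16)
−g: flip: (21,-16,16)→(16,16,21)
−g: reduced (well bottom): (16,16,21) with a≤c, −a<b≤a
flip sign back: reduced form of g is (-16,-16,-21)
reduced forms (-14, -12, -22) vs (-16, -16, -21) ⇒ inequivalent

no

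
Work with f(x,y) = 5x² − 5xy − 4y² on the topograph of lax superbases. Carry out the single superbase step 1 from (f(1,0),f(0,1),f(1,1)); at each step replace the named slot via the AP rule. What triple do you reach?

start (5,-4,-4) = (f(1,0),f(0,1),f(1,1))
replace slot 1: 2·((-4)+(-4)) − 5 = -21 → (-21,-4,-4)

-21,-4,-4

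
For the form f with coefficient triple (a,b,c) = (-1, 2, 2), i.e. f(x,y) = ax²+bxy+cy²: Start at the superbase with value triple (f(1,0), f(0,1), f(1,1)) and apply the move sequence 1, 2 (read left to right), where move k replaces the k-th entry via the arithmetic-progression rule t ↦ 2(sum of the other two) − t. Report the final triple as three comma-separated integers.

start (-1,2,3) = (f(1,0),f(0,1),f(1,1))
replace slot 1: 2·(2+3) − (-1) = 11 → (11,2,3)
replace slot 2: 2·(11+3) − 2 = 26 → (11,26,3)

11,26,3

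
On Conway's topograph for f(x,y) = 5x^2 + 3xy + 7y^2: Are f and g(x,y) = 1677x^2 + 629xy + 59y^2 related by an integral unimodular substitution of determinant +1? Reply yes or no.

D₁ = -131, D₂ = -131
f: reduced (well bottom): (5,3,7) with a≤c, −a<b≤a
g: flip: (1677,629,59)→(59,-629,1677)
g: translate: b→-39 (≡-629 mod 118), so (59,-629,1677)→(59,-39,7)
g: flip: (59,-39,7)→(7,39,59)
g: translate: b→-3 (≡39 mod 14), so (7,39,59)→(7,-3,5)
g: flip: (7,-3,5)→(5,3,7)
g: reduced (well bottom): (5,3,7) with a≤c, −a<b≤a
reduced forms (5, 3, 7) vs (5, 3, 7) ⇒ equivalent

yes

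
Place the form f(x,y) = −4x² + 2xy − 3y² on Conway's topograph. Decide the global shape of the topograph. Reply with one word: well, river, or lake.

D = b²−4ac = 2² − 4·(-4)·(-3) = -44
D < 0 ⇒ definite ⇒ every region one sign ⇒ single well

well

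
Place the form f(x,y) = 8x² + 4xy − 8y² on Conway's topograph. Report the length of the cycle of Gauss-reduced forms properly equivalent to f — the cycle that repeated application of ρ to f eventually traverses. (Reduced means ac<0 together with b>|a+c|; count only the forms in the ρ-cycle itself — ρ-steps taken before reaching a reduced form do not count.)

D = 272, ⌊√D⌋ = 16
river: ρ → (-8,12,4)
river: ρ → (4,12,-8)
river: ρ → (-8,4,8)
river: ρ → (8,12,-4)
river: ρ → (-4,12,8)
river: ρ → (8,4,-8)
ρ-cycle length = 6 (tail of 0 descent steps not counted)

6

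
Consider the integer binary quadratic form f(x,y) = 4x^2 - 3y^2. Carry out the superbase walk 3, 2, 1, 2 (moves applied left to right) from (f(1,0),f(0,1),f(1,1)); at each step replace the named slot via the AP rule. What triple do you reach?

start (4,-3,1) = (f(1,0),f(0,1),f(1,1))
replace slot 3: 2·(4+(-3)) − 1 = 1 → (4,-3,1)
replace slot 2: 2·(4+1) − (-3) = 13 → (4,13,1)
replace slot 1: 2·(13+1) − 4 = 24 → (24,13,1)
replace slot 2: 2·(24+1) − 13 = 37 → (24,37,1)

24,37,1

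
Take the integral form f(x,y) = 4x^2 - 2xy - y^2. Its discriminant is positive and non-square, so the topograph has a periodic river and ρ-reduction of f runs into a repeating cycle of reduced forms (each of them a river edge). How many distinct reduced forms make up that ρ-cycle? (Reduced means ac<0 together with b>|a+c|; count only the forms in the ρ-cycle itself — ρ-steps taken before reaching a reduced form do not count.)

D = 20, ⌊√D⌋ = 4
descent: ρ → (-1,4,1)  [lands on river]
river: ρ → (1,4,-1)
ρ-cycle length = 2 (tail of 1 descent step not counted)

2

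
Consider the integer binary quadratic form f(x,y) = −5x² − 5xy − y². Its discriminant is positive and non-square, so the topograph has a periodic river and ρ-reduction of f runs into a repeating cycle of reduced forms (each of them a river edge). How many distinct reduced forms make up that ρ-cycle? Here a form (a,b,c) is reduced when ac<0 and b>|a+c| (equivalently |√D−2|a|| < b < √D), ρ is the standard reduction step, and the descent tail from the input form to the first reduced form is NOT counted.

D = 5, ⌊√D⌋ = 2
descent: ρ → (-1,1,1)  [lands on river]
river: ρ → (1,1,-1)
ρ-cycle length = 2 (tail of 1 descent step not counted)

2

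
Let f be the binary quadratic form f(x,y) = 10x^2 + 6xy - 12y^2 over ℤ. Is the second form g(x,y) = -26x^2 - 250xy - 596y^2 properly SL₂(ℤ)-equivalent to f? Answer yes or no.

D₁ = 516, D₂ = 516
river cycle of f (length 10): (-12, 18, 4), (4, 22, -2), (-2, 22, 4), (4, 18, -12), (-12, 6, 10), (10, 14, -8), (-8, 18, 6), (6, 18, -8), (-8, 14, 10), (10, 6, -12)
river cycle of g (length 10): (4, 22, -2), (-2, 22, 4), (4, 18, -12), (-12, 6, 10), (10, 14, -8), (-8, 18, 6), (6, 18, -8), (-8, 14, 10), (10, 6, -12), (-12, 18, 4)
cycles coincide ⇒ equivalent

yes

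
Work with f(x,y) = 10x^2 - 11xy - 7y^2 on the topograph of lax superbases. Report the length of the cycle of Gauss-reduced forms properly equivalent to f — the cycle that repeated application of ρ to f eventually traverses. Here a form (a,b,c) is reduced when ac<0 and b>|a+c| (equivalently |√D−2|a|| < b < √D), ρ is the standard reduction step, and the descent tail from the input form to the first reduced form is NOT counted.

D = 401, ⌊√D⌋ = 20
descent: ρ → (-7,11,10)  [lands on river]
river: ρ → (10,9,-8)
river: ρ → (-8,7,11)
river: ρ → (11,15,-4)
river: ρ → (-4,17,7)
river: ρ → (7,11,-10)
river: ρ → (-10,9,8)
river: ρ → (8,7,-11)
river: ρ → (-11,15,4)
river: ρ → (4,17,-7)
ρ-cycle length = 10 (tail of 1 descent step not counted)

10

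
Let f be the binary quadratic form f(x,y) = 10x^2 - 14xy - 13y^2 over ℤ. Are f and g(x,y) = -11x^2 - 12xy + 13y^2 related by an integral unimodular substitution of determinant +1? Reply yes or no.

D₁ = 716, D₂ = 716
river cycle of f (length 14): (-13, 14, 10), (10, 26, -1), (-1, 26, 10), (10, 14, -13), (-13, 12, 11), (11, 10, -14), (-14, 18, 7), (7, 24, -5), (-5, 26, 2), (2, 26, -5), … (4 more)
river cycle of g (length 14): (13, 12, -11), (-11, 10, 14), (14, 18, -7), (-7, 24, 5), (5, 26, -2), (-2, 26, 5), (5, 24, -7), (-7, 18, 14), (14, 10, -11), (-11, 12, 13), … (4 more)
cycles differ ⇒ inequivalent

no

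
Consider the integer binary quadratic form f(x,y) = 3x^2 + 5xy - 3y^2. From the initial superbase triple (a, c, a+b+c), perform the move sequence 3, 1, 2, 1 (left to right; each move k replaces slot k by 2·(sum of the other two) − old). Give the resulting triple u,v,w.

start (3,-3,5) = (f(1,0),f(0,1),f(1,1))
replace slot 3: 2·(3+(-3)) − 5 = -5 → (3,-3,-5)
replace slot 1: 2·((-3)+(-5)) − 3 = -19 → (-19,-3,-5)
replace slot 2: 2·((-19)+(-5)) − (-3) = -45 → (-19,-45,-5)
replace slot 1: 2·((-45)+(-5)) − (-19) = -81 → (-81,-45,-5)

-81,-45,-5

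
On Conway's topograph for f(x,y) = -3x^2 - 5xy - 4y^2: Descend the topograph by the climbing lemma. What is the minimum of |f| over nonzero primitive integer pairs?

translate: b→-1 (≡5 mod 6), so (3,5,4)→(3,-1,2)
flip: (3,-1,2)→(2,1,3)
reduced (well bottom): (2,1,3) with a≤c, −a<b≤a
well minimum |f| = |-2| = 2 (negative-definite)

2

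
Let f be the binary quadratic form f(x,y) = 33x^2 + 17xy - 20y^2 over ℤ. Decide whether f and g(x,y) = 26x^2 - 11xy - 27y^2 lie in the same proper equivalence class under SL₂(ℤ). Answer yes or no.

D₁ = 2929, D₂ = 2929
river cycle of f (length 90): (-20, 23, 30), (30, 37, -13), (-13, 41, 24), (24, 7, -30), (-30, 53, 1), (1, 53, -30), (-30, 7, 24), (24, 41, -13), (-13, 37, 30), (30, 23, -20), … (80 more)
river cycle of g (length 78): (-27, 11, 26), (26, 41, -12), (-12, 31, 41), (41, 51, -2), (-2, 53, 15), (15, 37, -26), (-26, 15, 26), (26, 37, -15), (-15, 53, 2), (2, 51, -41), … (68 more)
cycles differ ⇒ inequivalent

no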